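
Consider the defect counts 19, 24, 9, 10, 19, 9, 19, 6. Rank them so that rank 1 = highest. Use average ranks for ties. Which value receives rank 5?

10

Sorted (descending): 24, 19, 19, 19, 10, 9, 9, 6
The 3 values of 19 occupy positions 2–4 → average rank 3.
The 2 values of 9 occupy positions 6–7 → average rank (6+7)/2 = 6.5.
Rank 5 → value 10.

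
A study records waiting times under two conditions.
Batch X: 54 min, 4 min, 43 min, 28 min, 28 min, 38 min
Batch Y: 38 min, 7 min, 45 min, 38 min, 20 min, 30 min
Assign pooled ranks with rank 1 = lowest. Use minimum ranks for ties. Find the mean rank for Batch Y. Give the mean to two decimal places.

6.00

Sorted (ascending): 4, 7, 20, 28, 28, 30, 38, 38, 38, 43, 45, 54
The 2 values of 28 occupy positions 4–5 → each gets rank 4.
The 3 values of 38 occupy positions 7–9 → each gets rank 7.
Batch Y values → pooled ranks: 38→7, 7→2, 45→11, 38→7, 20→3, 30→6
Mean rank = (7 + 2 + 11 + 7 + 3 + 6) / 6 = 6.00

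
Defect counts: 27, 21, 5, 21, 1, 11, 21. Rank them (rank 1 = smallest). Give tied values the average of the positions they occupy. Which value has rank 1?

Sorted (ascending): 1, 5, 11, 21, 21, 21, 27
The 3 values of 21 occupy positions 4–6 → average rank 5.
Rank 1 → value 1.

1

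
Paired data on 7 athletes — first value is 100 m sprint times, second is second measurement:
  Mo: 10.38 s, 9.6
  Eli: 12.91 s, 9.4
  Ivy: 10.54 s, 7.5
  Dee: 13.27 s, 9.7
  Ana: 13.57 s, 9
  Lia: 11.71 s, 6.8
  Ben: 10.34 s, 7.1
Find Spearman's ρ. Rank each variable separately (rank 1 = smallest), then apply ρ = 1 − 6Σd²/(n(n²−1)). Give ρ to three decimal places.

0.357

Ranks of variable 1: 2, 5, 3, 6, 7, 4, 1
Ranks of variable 2: 6, 5, 3, 7, 4, 1, 2
d = r₁ − r₂: -4, 0, 0, -1, 3, 3, -1
d²: 16, 0, 0, 1, 9, 9, 1; Σd² = 36
ρ = 1 − 6·36/(7·48) = 1 − 216/336 = 0.357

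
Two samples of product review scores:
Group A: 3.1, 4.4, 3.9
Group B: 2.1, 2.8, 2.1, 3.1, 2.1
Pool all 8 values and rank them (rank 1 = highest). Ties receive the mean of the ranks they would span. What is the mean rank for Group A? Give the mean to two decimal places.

2.17

Sorted (descending): 4.4, 3.9, 3.1, 3.1, 2.8, 2.1, 2.1, 2.1
The 2 values of 3.1 occupy positions 3–4 → average rank (3+4)/2 = 3.5.
The 3 values of 2.1 occupy positions 6–8 → average rank 7.
Group A values → pooled ranks: 3.1→3.5, 4.4→1, 3.9→2
Mean rank = (3.5 + 1 + 2) / 3 = 2.17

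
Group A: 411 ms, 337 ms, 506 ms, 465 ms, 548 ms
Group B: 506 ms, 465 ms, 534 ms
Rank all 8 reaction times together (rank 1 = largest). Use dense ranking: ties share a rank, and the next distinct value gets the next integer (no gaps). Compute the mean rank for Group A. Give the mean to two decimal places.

Sorted (descending): 548, 534, 506, 506, 465, 465, 411, 337
The 2 values of 506 share dense rank 3.
The 2 values of 465 share dense rank 4.
Remaining distinct values take the next consecutive integers.
Group A values → pooled ranks: 411→5, 337→6, 506→3, 465→4, 548→1
Mean rank = (5 + 6 + 3 + 4 + 1) / 5 = 3.80

3.80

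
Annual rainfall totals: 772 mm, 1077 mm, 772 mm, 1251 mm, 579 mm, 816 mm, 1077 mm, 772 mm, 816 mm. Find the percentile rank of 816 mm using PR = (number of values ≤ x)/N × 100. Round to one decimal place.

66.7

N = 9.
Strictly below 816: 4. Equal to 816: 2.
PR = 6/9 × 100 = 66.7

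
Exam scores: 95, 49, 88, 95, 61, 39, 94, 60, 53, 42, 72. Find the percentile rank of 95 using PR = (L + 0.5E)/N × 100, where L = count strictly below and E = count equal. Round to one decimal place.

N = 11.
Strictly below 95: 9. Equal to 95: 2.
PR = (9 + 0.5·2)/11 × 100 = 90.9

90.9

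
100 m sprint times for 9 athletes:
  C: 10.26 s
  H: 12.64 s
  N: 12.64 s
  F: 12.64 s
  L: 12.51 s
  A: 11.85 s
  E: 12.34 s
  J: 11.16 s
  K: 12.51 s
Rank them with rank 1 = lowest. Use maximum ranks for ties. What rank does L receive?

6

Sorted (ascending): 10.26, 11.16, 11.85, 12.34, 12.51, 12.51, 12.64, 12.64, 12.64
The 2 values of 12.51 occupy positions 5–6 → each gets rank 6.
The 3 values of 12.64 occupy positions 7–9 → each gets rank 9.
L has value 12.51 s → rank 6.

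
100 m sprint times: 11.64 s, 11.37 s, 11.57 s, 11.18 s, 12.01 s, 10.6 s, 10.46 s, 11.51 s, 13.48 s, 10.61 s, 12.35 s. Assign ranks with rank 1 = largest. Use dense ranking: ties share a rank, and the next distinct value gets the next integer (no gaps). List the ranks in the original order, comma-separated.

Sorted (descending): 13.48, 12.35, 12.01, 11.64, 11.57, 11.51, 11.37, 11.18, 10.61, 10.6, 10.46
No ties — each value takes its position as its rank.

4, 7, 5, 8, 3, 10, 11, 6, 1, 9, 2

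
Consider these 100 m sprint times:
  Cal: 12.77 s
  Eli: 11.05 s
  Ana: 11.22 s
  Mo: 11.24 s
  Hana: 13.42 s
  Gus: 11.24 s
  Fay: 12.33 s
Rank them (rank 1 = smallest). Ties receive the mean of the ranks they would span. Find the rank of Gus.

3.5

Sorted (ascending): 11.05, 11.22, 11.24, 11.24, 12.33, 12.77, 13.42
The 2 values of 11.24 occupy positions 3–4 → average rank (3+4)/2 = 3.5.
Gus has value 11.24 s → rank 3.5.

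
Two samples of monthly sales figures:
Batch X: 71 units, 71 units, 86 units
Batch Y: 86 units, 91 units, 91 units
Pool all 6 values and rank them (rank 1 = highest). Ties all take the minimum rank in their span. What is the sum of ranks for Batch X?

Sorted (descending): 91, 91, 86, 86, 71, 71
The 2 values of 91 occupy positions 1–2 → each gets rank 1.
The 2 values of 86 occupy positions 3–4 → each gets rank 3.
The 2 values of 71 occupy positions 5–6 → each gets rank 5.
Batch X values → pooled ranks: 71→5, 71→5, 86→3
Rank sum = 5 + 5 + 3 = 13

13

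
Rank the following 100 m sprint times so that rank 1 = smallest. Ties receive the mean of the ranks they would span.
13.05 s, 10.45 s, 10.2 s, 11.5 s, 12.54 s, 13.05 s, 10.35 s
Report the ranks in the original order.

6.5, 3, 1, 4, 5, 6.5, 2

Sorted (ascending): 10.2, 10.35, 10.45, 11.5, 12.54, 13.05, 13.05
The 2 values of 13.05 occupy positions 6–7 → average rank (6+7)/2 = 6.5.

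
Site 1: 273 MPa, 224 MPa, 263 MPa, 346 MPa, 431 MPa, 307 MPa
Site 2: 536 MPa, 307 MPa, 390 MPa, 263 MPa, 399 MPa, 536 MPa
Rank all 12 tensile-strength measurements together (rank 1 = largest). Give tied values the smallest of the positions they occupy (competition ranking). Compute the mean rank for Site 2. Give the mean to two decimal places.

4.67

Sorted (descending): 536, 536, 431, 399, 390, 346, 307, 307, 273, 263, 263, 224
The 2 values of 536 occupy positions 1–2 → each gets rank 1.
The 2 values of 307 occupy positions 7–8 → each gets rank 7.
The 2 values of 263 occupy positions 10–11 → each gets rank 10.
Site 2 values → pooled ranks: 536→1, 307→7, 390→5, 263→10, 399→4, 536→1
Mean rank = (1 + 7 + 5 + 10 + 4 + 1) / 6 = 4.67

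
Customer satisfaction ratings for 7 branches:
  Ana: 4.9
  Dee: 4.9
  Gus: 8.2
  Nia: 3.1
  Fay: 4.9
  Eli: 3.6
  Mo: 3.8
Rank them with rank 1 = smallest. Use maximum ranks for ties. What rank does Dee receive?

6

Sorted (ascending): 3.1, 3.6, 3.8, 4.9, 4.9, 4.9, 8.2
The 3 values of 4.9 occupy positions 4–6 → each gets rank 6.
Dee has value 4.9 → rank 6.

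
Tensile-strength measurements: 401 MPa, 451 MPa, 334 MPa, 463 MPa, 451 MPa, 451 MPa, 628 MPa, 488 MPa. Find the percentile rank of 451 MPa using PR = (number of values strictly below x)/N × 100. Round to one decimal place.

N = 8.
Strictly below 451: 2. Equal to 451: 3.
PR = 2/8 × 100 = 25.0

25.0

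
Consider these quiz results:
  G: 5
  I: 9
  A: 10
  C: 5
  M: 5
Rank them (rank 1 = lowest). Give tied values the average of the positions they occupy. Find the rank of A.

5

Sorted (ascending): 5, 5, 5, 9, 10
The 3 values of 5 occupy positions 1–3 → average rank 2.
A has value 10 → rank 5.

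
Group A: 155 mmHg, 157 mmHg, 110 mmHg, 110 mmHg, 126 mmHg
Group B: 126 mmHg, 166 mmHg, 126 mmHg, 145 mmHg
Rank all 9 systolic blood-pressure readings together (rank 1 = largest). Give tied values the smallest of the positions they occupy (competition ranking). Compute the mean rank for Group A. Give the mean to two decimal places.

Sorted (descending): 166, 157, 155, 145, 126, 126, 126, 110, 110
The 3 values of 126 occupy positions 5–7 → each gets rank 5.
The 2 values of 110 occupy positions 8–9 → each gets rank 8.
Group A values → pooled ranks: 155→3, 157→2, 110→8, 110→8, 126→5
Mean rank = (3 + 2 + 8 + 8 + 5) / 5 = 5.20

5.20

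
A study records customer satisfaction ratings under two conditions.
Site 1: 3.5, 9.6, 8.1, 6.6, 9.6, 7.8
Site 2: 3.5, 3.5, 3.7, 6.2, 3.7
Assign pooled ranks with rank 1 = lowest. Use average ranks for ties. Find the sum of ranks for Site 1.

Sorted (ascending): 3.5, 3.5, 3.5, 3.7, 3.7, 6.2, 6.6, 7.8, 8.1, 9.6, 9.6
The 3 values of 3.5 occupy positions 1–3 → average rank 2.
The 2 values of 3.7 occupy positions 4–5 → average rank (4+5)/2 = 4.5.
The 2 values of 9.6 occupy positions 10–11 → average rank (10+11)/2 = 10.5.
Site 1 values → pooled ranks: 3.5→2, 9.6→10.5, 8.1→9, 6.6→7, 9.6→10.5, 7.8→8
Rank sum = 2 + 10.5 + 9 + 7 + 10.5 + 8 = 47

47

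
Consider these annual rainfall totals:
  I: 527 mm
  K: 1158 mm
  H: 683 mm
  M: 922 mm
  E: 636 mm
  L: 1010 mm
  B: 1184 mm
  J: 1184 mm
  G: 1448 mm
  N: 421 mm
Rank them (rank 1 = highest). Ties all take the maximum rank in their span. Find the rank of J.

3

Sorted (descending): 1448, 1184, 1184, 1158, 1010, 922, 683, 636, 527, 421
The 2 values of 1184 occupy positions 2–3 → each gets rank 3.
J has value 1184 mm → rank 3.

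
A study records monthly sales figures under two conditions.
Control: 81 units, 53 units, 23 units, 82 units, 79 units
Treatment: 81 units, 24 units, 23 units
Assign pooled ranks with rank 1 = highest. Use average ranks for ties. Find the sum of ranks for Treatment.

Sorted (descending): 82, 81, 81, 79, 53, 24, 23, 23
The 2 values of 81 occupy positions 2–3 → average rank (2+3)/2 = 2.5.
The 2 values of 23 occupy positions 7–8 → average rank (7+8)/2 = 7.5.
Treatment values → pooled ranks: 81→2.5, 24→6, 23→7.5
Rank sum = 2.5 + 6 + 7.5 = 16

16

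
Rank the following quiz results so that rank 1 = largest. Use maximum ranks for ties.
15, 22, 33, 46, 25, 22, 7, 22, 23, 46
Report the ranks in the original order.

9, 8, 3, 2, 4, 8, 10, 8, 5, 2

Sorted (descending): 46, 46, 33, 25, 23, 22, 22, 22, 15, 7
The 2 values of 46 occupy positions 1–2 → each gets rank 2.
The 3 values of 22 occupy positions 6–8 → each gets rank 8.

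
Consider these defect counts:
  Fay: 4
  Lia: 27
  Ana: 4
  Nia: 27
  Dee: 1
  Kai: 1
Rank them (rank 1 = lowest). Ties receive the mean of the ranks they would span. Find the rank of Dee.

1.5

Sorted (ascending): 1, 1, 4, 4, 27, 27
The 2 values of 1 occupy positions 1–2 → average rank (1+2)/2 = 1.5.
The 2 values of 4 occupy positions 3–4 → average rank (3+4)/2 = 3.5.
The 2 values of 27 occupy positions 5–6 → average rank (5+6)/2 = 5.5.
Dee has value 1 → rank 1.5.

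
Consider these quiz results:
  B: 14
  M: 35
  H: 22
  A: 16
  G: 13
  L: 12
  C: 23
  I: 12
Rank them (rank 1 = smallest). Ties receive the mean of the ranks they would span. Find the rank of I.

Sorted (ascending): 12, 12, 13, 14, 16, 22, 23, 35
The 2 values of 12 occupy positions 1–2 → average rank (1+2)/2 = 1.5.
I has value 12 → rank 1.5.

1.5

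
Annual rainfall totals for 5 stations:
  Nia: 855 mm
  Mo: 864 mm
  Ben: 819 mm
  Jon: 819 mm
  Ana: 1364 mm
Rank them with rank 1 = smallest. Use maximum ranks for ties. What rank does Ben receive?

Sorted (ascending): 819, 819, 855, 864, 1364
The 2 values of 819 occupy positions 1–2 → each gets rank 2.
Ben has value 819 mm → rank 2.

2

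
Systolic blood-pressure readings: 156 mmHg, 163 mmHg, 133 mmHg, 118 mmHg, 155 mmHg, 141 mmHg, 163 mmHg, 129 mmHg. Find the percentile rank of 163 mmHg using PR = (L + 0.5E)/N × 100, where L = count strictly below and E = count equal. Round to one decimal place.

N = 8.
Strictly below 163: 6. Equal to 163: 2.
PR = (6 + 0.5·2)/8 × 100 = 87.5

87.5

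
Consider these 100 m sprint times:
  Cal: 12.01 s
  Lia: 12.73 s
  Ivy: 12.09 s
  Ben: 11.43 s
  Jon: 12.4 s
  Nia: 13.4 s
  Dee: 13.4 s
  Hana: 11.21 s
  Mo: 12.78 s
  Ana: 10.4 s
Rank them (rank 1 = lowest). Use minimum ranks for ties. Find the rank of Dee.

Sorted (ascending): 10.4, 11.21, 11.43, 12.01, 12.09, 12.4, 12.73, 12.78, 13.4, 13.4
The 2 values of 13.4 occupy positions 9–10 → each gets rank 9.
Dee has value 13.4 s → rank 9.

9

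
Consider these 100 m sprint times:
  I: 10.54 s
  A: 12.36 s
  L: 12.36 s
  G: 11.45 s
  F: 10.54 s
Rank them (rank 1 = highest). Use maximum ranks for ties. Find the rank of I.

5

Sorted (descending): 12.36, 12.36, 11.45, 10.54, 10.54
The 2 values of 12.36 occupy positions 1–2 → each gets rank 2.
The 2 values of 10.54 occupy positions 4–5 → each gets rank 5.
I has value 10.54 s → rank 5.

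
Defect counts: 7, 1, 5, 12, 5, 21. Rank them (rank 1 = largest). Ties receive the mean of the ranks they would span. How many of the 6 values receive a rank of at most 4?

3

Sorted (descending): 21, 12, 7, 5, 5, 1
The 2 values of 5 occupy positions 4–5 → average rank (4+5)/2 = 4.5.
Ranks ≤ 4: {1, 2, 3} → 3 values.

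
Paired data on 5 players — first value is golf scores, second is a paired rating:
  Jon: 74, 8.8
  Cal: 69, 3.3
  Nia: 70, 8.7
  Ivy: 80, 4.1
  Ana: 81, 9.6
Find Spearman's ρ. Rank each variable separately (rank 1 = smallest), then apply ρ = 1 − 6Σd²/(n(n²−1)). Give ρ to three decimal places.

Ranks of variable 1: 3, 1, 2, 4, 5
Ranks of variable 2: 4, 1, 3, 2, 5
d = r₁ − r₂: -1, 0, -1, 2, 0
d²: 1, 0, 1, 4, 0; Σd² = 6
ρ = 1 − 6·6/(5·24) = 1 − 36/120 = 0.700

0.700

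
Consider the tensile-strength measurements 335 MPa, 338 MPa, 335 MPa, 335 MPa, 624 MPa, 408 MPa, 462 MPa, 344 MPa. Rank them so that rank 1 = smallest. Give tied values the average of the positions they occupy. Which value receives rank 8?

624

Sorted (ascending): 335, 335, 335, 338, 344, 408, 462, 624
The 3 values of 335 occupy positions 1–3 → average rank 2.
Rank 8 → value 624.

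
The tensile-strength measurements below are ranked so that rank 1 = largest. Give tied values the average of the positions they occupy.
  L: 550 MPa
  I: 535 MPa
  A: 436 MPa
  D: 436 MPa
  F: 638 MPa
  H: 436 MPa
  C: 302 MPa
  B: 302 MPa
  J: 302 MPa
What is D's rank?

5

Sorted (descending): 638, 550, 535, 436, 436, 436, 302, 302, 302
The 3 values of 436 occupy positions 4–6 → average rank 5.
The 3 values of 302 occupy positions 7–9 → average rank 8.
D has value 436 MPa → rank 5.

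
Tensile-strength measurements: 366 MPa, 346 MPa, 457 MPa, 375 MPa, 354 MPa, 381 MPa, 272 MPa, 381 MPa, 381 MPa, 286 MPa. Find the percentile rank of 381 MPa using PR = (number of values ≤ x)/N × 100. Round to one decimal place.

90.0

N = 10.
Strictly below 381: 6. Equal to 381: 3.
PR = 9/10 × 100 = 90.0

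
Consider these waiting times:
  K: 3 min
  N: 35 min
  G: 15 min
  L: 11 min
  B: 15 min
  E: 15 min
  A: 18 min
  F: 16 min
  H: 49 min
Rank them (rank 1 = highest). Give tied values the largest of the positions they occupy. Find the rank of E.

7

Sorted (descending): 49, 35, 18, 16, 15, 15, 15, 11, 3
The 3 values of 15 occupy positions 5–7 → each gets rank 7.
E has value 15 min → rank 7.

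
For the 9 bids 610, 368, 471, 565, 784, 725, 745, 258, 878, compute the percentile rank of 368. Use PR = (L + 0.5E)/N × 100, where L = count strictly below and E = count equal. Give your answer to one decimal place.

16.7

N = 9.
Strictly below 368: 1. Equal to 368: 1.
PR = (1 + 0.5·1)/9 × 100 = 16.7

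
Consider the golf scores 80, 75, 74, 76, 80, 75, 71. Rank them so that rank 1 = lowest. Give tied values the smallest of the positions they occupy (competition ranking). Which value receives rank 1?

Sorted (ascending): 71, 74, 75, 75, 76, 80, 80
The 2 values of 75 occupy positions 3–4 → each gets rank 3.
The 2 values of 80 occupy positions 6–7 → each gets rank 6.
Rank 1 → value 71.

71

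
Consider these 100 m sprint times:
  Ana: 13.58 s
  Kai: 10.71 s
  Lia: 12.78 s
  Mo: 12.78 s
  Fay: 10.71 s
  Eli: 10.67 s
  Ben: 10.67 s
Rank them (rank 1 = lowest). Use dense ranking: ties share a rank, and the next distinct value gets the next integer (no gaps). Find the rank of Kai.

2

Sorted (ascending): 10.67, 10.67, 10.71, 10.71, 12.78, 12.78, 13.58
The 2 values of 10.67 share dense rank 1.
The 2 values of 10.71 share dense rank 2.
The 2 values of 12.78 share dense rank 3.
Remaining distinct values take the next consecutive integers.
Kai has value 10.71 s → rank 2.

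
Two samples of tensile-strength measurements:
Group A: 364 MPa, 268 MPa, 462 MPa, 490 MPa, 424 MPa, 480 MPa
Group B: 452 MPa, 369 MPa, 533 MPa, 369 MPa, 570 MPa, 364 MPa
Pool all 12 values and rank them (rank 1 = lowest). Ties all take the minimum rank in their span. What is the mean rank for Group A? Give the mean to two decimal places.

Sorted (ascending): 268, 364, 364, 369, 369, 424, 452, 462, 480, 490, 533, 570
The 2 values of 364 occupy positions 2–3 → each gets rank 2.
The 2 values of 369 occupy positions 4–5 → each gets rank 4.
Group A values → pooled ranks: 364→2, 268→1, 462→8, 490→10, 424→6, 480→9
Mean rank = (2 + 1 + 8 + 10 + 6 + 9) / 6 = 6.00

6.00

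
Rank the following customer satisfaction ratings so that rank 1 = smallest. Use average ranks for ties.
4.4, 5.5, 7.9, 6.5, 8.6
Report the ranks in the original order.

1, 2, 4, 3, 5

Sorted (ascending): 4.4, 5.5, 6.5, 7.9, 8.6
No ties — each value takes its position as its rank.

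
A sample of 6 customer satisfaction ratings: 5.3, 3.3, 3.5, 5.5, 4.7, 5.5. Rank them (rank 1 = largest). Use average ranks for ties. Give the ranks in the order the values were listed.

3, 6, 5, 1.5, 4, 1.5

Sorted (descending): 5.5, 5.5, 5.3, 4.7, 3.5, 3.3
The 2 values of 5.5 occupy positions 1–2 → average rank (1+2)/2 = 1.5.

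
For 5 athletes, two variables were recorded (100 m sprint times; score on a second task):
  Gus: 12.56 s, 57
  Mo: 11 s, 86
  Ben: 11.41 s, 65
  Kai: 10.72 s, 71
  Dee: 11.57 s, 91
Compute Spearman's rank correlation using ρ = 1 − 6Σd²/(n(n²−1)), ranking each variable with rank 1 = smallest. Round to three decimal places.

-0.300

Ranks of variable 1: 5, 2, 3, 1, 4
Ranks of variable 2: 1, 4, 2, 3, 5
d = r₁ − r₂: 4, -2, 1, -2, -1
d²: 16, 4, 1, 4, 1; Σd² = 26
ρ = 1 − 6·26/(5·24) = 1 − 156/120 = -0.300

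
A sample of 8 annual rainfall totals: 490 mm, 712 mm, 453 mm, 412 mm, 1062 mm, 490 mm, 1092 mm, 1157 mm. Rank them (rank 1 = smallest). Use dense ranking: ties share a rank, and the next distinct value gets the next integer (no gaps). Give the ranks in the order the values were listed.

Sorted (ascending): 412, 453, 490, 490, 712, 1062, 1092, 1157
The 2 values of 490 share dense rank 3.
Remaining distinct values take the next consecutive integers.

3, 4, 2, 1, 5, 3, 6, 7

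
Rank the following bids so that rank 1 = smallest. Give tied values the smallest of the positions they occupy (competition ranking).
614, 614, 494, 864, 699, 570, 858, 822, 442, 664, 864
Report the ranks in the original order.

Sorted (ascending): 442, 494, 570, 614, 614, 664, 699, 822, 858, 864, 864
The 2 values of 614 occupy positions 4–5 → each gets rank 4.
The 2 values of 864 occupy positions 10–11 → each gets rank 10.

4, 4, 2, 10, 7, 3, 9, 8, 1, 6, 10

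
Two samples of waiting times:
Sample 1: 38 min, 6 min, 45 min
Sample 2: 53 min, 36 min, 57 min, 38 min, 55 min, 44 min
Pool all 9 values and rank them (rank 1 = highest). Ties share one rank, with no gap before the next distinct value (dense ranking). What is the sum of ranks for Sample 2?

Sorted (descending): 57, 55, 53, 45, 44, 38, 38, 36, 6
The 2 values of 38 share dense rank 6.
Remaining distinct values take the next consecutive integers.
Sample 2 values → pooled ranks: 53→3, 36→7, 57→1, 38→6, 55→2, 44→5
Rank sum = 3 + 7 + 1 + 6 + 2 + 5 = 24

24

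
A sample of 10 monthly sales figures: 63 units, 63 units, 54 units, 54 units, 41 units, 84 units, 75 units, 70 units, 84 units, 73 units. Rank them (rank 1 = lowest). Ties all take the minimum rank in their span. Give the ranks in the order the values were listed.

4, 4, 2, 2, 1, 9, 8, 6, 9, 7

Sorted (ascending): 41, 54, 54, 63, 63, 70, 73, 75, 84, 84
The 2 values of 54 occupy positions 2–3 → each gets rank 2.
The 2 values of 63 occupy positions 4–5 → each gets rank 4.
The 2 values of 84 occupy positions 9–10 → each gets rank 9.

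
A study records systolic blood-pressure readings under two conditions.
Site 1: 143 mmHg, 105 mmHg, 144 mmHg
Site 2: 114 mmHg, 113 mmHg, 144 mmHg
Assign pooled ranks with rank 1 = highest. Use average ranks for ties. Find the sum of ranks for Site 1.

Sorted (descending): 144, 144, 143, 114, 113, 105
The 2 values of 144 occupy positions 1–2 → average rank (1+2)/2 = 1.5.
Site 1 values → pooled ranks: 143→3, 105→6, 144→1.5
Rank sum = 3 + 6 + 1.5 = 10.5

10.5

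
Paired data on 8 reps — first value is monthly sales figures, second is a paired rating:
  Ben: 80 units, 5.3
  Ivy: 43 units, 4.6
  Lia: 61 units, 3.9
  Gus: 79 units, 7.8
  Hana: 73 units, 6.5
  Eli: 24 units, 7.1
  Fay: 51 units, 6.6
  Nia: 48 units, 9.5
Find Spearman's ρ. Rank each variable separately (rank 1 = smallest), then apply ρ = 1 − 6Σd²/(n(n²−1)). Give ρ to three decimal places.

Ranks of variable 1: 8, 2, 5, 7, 6, 1, 4, 3
Ranks of variable 2: 3, 2, 1, 7, 4, 6, 5, 8
d = r₁ − r₂: 5, 0, 4, 0, 2, -5, -1, -5
d²: 25, 0, 16, 0, 4, 25, 1, 25; Σd² = 96
ρ = 1 − 6·96/(8·63) = 1 − 576/504 = -0.143

-0.143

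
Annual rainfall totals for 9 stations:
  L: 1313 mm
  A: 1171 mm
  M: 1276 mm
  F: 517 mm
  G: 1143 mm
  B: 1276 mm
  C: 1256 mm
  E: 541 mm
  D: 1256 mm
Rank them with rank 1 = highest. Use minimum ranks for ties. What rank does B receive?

2

Sorted (descending): 1313, 1276, 1276, 1256, 1256, 1171, 1143, 541, 517
The 2 values of 1276 occupy positions 2–3 → each gets rank 2.
The 2 values of 1256 occupy positions 4–5 → each gets rank 4.
B has value 1276 mm → rank 2.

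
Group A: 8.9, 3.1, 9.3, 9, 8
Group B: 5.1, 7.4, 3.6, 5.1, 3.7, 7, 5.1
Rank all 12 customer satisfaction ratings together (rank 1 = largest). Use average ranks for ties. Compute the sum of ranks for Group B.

56

Sorted (descending): 9.3, 9, 8.9, 8, 7.4, 7, 5.1, 5.1, 5.1, 3.7, 3.6, 3.1
The 3 values of 5.1 occupy positions 7–9 → average rank 8.
Group B values → pooled ranks: 5.1→8, 7.4→5, 3.6→11, 5.1→8, 3.7→10, 7→6, 5.1→8
Rank sum = 8 + 5 + 11 + 8 + 10 + 6 + 8 = 56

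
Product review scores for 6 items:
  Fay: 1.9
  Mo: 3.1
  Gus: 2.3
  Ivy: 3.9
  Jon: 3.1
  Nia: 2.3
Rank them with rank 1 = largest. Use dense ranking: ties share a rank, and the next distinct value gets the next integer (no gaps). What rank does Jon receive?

Sorted (descending): 3.9, 3.1, 3.1, 2.3, 2.3, 1.9
The 2 values of 3.1 share dense rank 2.
The 2 values of 2.3 share dense rank 3.
Remaining distinct values take the next consecutive integers.
Jon has value 3.1 → rank 2.

2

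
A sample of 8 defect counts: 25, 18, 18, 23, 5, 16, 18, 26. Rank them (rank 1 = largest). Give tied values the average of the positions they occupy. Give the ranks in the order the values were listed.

2, 5, 5, 3, 8, 7, 5, 1

Sorted (descending): 26, 25, 23, 18, 18, 18, 16, 5
The 3 values of 18 occupy positions 4–6 → average rank 5.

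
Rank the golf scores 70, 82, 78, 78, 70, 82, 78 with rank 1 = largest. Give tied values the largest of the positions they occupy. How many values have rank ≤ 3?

Sorted (descending): 82, 82, 78, 78, 78, 70, 70
The 2 values of 82 occupy positions 1–2 → each gets rank 2.
The 3 values of 78 occupy positions 3–5 → each gets rank 5.
The 2 values of 70 occupy positions 6–7 → each gets rank 7.
Ranks ≤ 3: {2, 2} → 2 values.

2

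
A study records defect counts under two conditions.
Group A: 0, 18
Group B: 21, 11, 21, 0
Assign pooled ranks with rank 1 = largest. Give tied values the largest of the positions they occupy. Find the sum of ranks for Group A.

Sorted (descending): 21, 21, 18, 11, 0, 0
The 2 values of 21 occupy positions 1–2 → each gets rank 2.
The 2 values of 0 occupy positions 5–6 → each gets rank 6.
Group A values → pooled ranks: 0→6, 18→3
Rank sum = 6 + 3 = 9

9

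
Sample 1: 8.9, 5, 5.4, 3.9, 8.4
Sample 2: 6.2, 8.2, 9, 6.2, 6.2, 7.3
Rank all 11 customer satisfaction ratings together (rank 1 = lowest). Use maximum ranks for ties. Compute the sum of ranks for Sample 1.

Sorted (ascending): 3.9, 5, 5.4, 6.2, 6.2, 6.2, 7.3, 8.2, 8.4, 8.9, 9
The 3 values of 6.2 occupy positions 4–6 → each gets rank 6.
Sample 1 values → pooled ranks: 8.9→10, 5→2, 5.4→3, 3.9→1, 8.4→9
Rank sum = 10 + 2 + 3 + 1 + 9 = 25

25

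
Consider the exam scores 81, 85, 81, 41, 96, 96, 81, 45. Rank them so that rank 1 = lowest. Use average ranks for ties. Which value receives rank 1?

Sorted (ascending): 41, 45, 81, 81, 81, 85, 96, 96
The 3 values of 81 occupy positions 3–5 → average rank 4.
The 2 values of 96 occupy positions 7–8 → average rank (7+8)/2 = 7.5.
Rank 1 → value 41.

41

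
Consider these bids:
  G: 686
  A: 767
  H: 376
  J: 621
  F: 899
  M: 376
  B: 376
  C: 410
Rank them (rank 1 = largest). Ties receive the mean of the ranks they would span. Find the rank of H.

7

Sorted (descending): 899, 767, 686, 621, 410, 376, 376, 376
The 3 values of 376 occupy positions 6–8 → average rank 7.
H has value 376 → rank 7.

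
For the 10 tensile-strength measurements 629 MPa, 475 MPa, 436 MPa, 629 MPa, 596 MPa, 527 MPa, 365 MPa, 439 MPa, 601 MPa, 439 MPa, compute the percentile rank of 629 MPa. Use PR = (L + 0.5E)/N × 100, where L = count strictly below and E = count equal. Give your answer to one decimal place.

90.0

N = 10.
Strictly below 629: 8. Equal to 629: 2.
PR = (8 + 0.5·2)/10 × 100 = 90.0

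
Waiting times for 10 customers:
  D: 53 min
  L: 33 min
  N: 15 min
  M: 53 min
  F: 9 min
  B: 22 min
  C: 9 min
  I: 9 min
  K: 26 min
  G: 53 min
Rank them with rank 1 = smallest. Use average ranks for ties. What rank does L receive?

7

Sorted (ascending): 9, 9, 9, 15, 22, 26, 33, 53, 53, 53
The 3 values of 9 occupy positions 1–3 → average rank 2.
The 3 values of 53 occupy positions 8–10 → average rank 9.
L has value 33 min → rank 7.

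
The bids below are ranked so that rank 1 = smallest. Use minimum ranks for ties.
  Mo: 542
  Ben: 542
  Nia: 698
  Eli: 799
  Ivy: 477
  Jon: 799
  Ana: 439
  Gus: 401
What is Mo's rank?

Sorted (ascending): 401, 439, 477, 542, 542, 698, 799, 799
The 2 values of 542 occupy positions 4–5 → each gets rank 4.
The 2 values of 799 occupy positions 7–8 → each gets rank 7.
Mo has value 542 → rank 4.

4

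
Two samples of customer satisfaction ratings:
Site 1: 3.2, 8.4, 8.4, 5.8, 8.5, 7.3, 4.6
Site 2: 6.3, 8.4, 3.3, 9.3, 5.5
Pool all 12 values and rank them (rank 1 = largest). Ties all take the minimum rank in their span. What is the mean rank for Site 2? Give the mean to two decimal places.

Sorted (descending): 9.3, 8.5, 8.4, 8.4, 8.4, 7.3, 6.3, 5.8, 5.5, 4.6, 3.3, 3.2
The 3 values of 8.4 occupy positions 3–5 → each gets rank 3.
Site 2 values → pooled ranks: 6.3→7, 8.4→3, 3.3→11, 9.3→1, 5.5→9
Mean rank = (7 + 3 + 11 + 1 + 9) / 5 = 6.20

6.20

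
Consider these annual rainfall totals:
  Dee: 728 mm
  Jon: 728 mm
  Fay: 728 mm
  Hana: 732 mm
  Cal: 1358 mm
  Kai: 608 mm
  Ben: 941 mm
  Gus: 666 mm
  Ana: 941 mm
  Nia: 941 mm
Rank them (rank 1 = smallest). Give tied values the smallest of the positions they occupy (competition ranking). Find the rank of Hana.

6

Sorted (ascending): 608, 666, 728, 728, 728, 732, 941, 941, 941, 1358
The 3 values of 728 occupy positions 3–5 → each gets rank 3.
The 3 values of 941 occupy positions 7–9 → each gets rank 7.
Hana has value 732 mm → rank 6.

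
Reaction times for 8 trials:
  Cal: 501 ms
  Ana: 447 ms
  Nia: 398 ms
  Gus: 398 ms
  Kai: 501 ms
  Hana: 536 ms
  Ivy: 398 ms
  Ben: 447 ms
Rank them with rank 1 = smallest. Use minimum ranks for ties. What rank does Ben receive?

4

Sorted (ascending): 398, 398, 398, 447, 447, 501, 501, 536
The 3 values of 398 occupy positions 1–3 → each gets rank 1.
The 2 values of 447 occupy positions 4–5 → each gets rank 4.
The 2 values of 501 occupy positions 6–7 → each gets rank 6.
Ben has value 447 ms → rank 4.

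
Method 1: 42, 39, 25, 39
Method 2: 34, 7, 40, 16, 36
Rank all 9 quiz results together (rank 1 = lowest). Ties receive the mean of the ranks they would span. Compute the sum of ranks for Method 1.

Sorted (ascending): 7, 16, 25, 34, 36, 39, 39, 40, 42
The 2 values of 39 occupy positions 6–7 → average rank (6+7)/2 = 6.5.
Method 1 values → pooled ranks: 42→9, 39→6.5, 25→3, 39→6.5
Rank sum = 9 + 6.5 + 3 + 6.5 = 25

25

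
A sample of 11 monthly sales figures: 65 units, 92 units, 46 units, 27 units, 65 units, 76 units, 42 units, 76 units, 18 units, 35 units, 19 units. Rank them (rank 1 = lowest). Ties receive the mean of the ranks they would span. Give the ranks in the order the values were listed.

Sorted (ascending): 18, 19, 27, 35, 42, 46, 65, 65, 76, 76, 92
The 2 values of 65 occupy positions 7–8 → average rank (7+8)/2 = 7.5.
The 2 values of 76 occupy positions 9–10 → average rank (9+10)/2 = 9.5.

7.5, 11, 6, 3, 7.5, 9.5, 5, 9.5, 1, 4, 2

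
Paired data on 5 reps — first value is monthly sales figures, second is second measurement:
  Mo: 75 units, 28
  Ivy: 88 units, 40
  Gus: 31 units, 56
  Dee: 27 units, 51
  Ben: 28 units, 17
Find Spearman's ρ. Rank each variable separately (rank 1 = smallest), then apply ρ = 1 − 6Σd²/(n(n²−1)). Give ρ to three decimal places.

Ranks of variable 1: 4, 5, 3, 1, 2
Ranks of variable 2: 2, 3, 5, 4, 1
d = r₁ − r₂: 2, 2, -2, -3, 1
d²: 4, 4, 4, 9, 1; Σd² = 22
ρ = 1 − 6·22/(5·24) = 1 − 132/120 = -0.100

-0.100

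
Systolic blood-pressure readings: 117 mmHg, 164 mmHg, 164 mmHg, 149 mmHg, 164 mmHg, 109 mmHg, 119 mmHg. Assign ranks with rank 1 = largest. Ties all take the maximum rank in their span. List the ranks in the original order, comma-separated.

6, 3, 3, 4, 3, 7, 5

Sorted (descending): 164, 164, 164, 149, 119, 117, 109
The 3 values of 164 occupy positions 1–3 → each gets rank 3.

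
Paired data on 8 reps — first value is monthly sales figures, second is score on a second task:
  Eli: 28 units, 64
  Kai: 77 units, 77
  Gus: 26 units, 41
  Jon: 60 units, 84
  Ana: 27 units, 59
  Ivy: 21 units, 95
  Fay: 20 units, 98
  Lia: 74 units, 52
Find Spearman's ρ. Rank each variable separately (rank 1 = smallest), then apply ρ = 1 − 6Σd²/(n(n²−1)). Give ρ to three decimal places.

Ranks of variable 1: 5, 8, 3, 6, 4, 2, 1, 7
Ranks of variable 2: 4, 5, 1, 6, 3, 7, 8, 2
d = r₁ − r₂: 1, 3, 2, 0, 1, -5, -7, 5
d²: 1, 9, 4, 0, 1, 25, 49, 25; Σd² = 114
ρ = 1 − 6·114/(8·63) = 1 − 684/504 = -0.357

-0.357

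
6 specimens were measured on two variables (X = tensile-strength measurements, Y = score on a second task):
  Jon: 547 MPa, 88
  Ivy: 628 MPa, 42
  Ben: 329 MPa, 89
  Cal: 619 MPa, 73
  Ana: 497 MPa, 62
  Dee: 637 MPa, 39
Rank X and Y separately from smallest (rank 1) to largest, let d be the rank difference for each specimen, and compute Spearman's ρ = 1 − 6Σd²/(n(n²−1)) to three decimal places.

-0.829

Ranks of variable 1: 3, 5, 1, 4, 2, 6
Ranks of variable 2: 5, 2, 6, 4, 3, 1
d = r₁ − r₂: -2, 3, -5, 0, -1, 5
d²: 4, 9, 25, 0, 1, 25; Σd² = 64
ρ = 1 − 6·64/(6·35) = 1 − 384/210 = -0.829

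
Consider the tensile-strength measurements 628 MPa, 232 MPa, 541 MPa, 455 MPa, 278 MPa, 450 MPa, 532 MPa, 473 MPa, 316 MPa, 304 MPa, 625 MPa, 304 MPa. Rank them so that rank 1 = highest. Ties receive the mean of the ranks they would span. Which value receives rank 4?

Sorted (descending): 628, 625, 541, 532, 473, 455, 450, 316, 304, 304, 278, 232
The 2 values of 304 occupy positions 9–10 → average rank (9+10)/2 = 9.5.
Rank 4 → value 532.

532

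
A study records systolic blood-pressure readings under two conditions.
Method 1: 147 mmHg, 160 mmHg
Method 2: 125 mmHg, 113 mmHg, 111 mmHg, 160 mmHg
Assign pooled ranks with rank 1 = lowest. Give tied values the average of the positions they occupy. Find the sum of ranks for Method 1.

Sorted (ascending): 111, 113, 125, 147, 160, 160
The 2 values of 160 occupy positions 5–6 → average rank (5+6)/2 = 5.5.
Method 1 values → pooled ranks: 147→4, 160→5.5
Rank sum = 4 + 5.5 = 9.5

9.5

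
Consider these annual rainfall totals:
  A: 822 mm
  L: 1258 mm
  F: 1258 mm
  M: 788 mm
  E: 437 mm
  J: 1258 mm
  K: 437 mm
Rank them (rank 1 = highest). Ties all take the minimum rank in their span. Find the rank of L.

Sorted (descending): 1258, 1258, 1258, 822, 788, 437, 437
The 3 values of 1258 occupy positions 1–3 → each gets rank 1.
The 2 values of 437 occupy positions 6–7 → each gets rank 6.
L has value 1258 mm → rank 1.

1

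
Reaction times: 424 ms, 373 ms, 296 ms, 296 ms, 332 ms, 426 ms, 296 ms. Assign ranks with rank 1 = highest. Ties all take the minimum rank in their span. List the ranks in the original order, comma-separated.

2, 3, 5, 5, 4, 1, 5

Sorted (descending): 426, 424, 373, 332, 296, 296, 296
The 3 values of 296 occupy positions 5–7 → each gets rank 5.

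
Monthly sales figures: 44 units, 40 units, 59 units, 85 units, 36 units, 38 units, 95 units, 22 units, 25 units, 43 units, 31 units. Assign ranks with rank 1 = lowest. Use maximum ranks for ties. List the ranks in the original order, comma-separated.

8, 6, 9, 10, 4, 5, 11, 1, 2, 7, 3

Sorted (ascending): 22, 25, 31, 36, 38, 40, 43, 44, 59, 85, 95
No ties — each value takes its position as its rank.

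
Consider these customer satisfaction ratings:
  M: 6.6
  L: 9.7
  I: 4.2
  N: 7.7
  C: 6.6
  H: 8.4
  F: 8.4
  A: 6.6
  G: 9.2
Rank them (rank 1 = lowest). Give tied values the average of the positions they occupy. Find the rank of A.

Sorted (ascending): 4.2, 6.6, 6.6, 6.6, 7.7, 8.4, 8.4, 9.2, 9.7
The 3 values of 6.6 occupy positions 2–4 → average rank 3.
The 2 values of 8.4 occupy positions 6–7 → average rank (6+7)/2 = 6.5.
A has value 6.6 → rank 3.

3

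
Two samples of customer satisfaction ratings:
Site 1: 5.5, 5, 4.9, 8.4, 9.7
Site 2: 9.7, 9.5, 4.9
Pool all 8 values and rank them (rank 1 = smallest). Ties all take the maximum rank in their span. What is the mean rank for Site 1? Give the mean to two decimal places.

4.40

Sorted (ascending): 4.9, 4.9, 5, 5.5, 8.4, 9.5, 9.7, 9.7
The 2 values of 4.9 occupy positions 1–2 → each gets rank 2.
The 2 values of 9.7 occupy positions 7–8 → each gets rank 8.
Site 1 values → pooled ranks: 5.5→4, 5→3, 4.9→2, 8.4→5, 9.7→8
Mean rank = (4 + 3 + 2 + 5 + 8) / 5 = 4.40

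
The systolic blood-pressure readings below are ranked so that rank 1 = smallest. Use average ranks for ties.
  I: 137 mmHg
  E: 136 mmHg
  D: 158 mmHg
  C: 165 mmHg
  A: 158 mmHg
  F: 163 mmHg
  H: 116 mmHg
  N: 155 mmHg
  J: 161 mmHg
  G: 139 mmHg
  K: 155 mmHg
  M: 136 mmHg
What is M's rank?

Sorted (ascending): 116, 136, 136, 137, 139, 155, 155, 158, 158, 161, 163, 165
The 2 values of 136 occupy positions 2–3 → average rank (2+3)/2 = 2.5.
The 2 values of 155 occupy positions 6–7 → average rank (6+7)/2 = 6.5.
The 2 values of 158 occupy positions 8–9 → average rank (8+9)/2 = 8.5.
M has value 136 mmHg → rank 2.5.

2.5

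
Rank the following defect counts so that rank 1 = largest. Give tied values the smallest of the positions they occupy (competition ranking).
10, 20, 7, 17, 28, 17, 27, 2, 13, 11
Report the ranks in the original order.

8, 3, 9, 4, 1, 4, 2, 10, 6, 7

Sorted (descending): 28, 27, 20, 17, 17, 13, 11, 10, 7, 2
The 2 values of 17 occupy positions 4–5 → each gets rank 4.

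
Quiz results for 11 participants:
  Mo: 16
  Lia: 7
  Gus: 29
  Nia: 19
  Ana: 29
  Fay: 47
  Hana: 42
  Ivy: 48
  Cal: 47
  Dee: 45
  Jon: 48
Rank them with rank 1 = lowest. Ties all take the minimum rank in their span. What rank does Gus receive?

Sorted (ascending): 7, 16, 19, 29, 29, 42, 45, 47, 47, 48, 48
The 2 values of 29 occupy positions 4–5 → each gets rank 4.
The 2 values of 47 occupy positions 8–9 → each gets rank 8.
The 2 values of 48 occupy positions 10–11 → each gets rank 10.
Gus has value 29 → rank 4.

4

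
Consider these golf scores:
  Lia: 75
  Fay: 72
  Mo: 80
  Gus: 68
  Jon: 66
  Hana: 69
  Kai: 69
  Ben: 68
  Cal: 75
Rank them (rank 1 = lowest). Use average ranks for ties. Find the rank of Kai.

Sorted (ascending): 66, 68, 68, 69, 69, 72, 75, 75, 80
The 2 values of 68 occupy positions 2–3 → average rank (2+3)/2 = 2.5.
The 2 values of 69 occupy positions 4–5 → average rank (4+5)/2 = 4.5.
The 2 values of 75 occupy positions 7–8 → average rank (7+8)/2 = 7.5.
Kai has value 69 → rank 4.5.

4.5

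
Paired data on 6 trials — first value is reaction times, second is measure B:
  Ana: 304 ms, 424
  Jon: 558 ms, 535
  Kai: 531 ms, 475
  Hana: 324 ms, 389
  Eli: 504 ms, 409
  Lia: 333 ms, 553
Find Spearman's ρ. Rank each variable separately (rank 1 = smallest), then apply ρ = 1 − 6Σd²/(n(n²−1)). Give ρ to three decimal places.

0.429

Ranks of variable 1: 1, 6, 5, 2, 4, 3
Ranks of variable 2: 3, 5, 4, 1, 2, 6
d = r₁ − r₂: -2, 1, 1, 1, 2, -3
d²: 4, 1, 1, 1, 4, 9; Σd² = 20
ρ = 1 − 6·20/(6·35) = 1 − 120/210 = 0.429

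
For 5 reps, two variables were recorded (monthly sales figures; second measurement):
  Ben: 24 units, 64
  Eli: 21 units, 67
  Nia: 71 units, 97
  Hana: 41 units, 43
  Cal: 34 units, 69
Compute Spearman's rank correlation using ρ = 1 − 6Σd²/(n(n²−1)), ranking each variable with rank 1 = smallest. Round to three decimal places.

Ranks of variable 1: 2, 1, 5, 4, 3
Ranks of variable 2: 2, 3, 5, 1, 4
d = r₁ − r₂: 0, -2, 0, 3, -1
d²: 0, 4, 0, 9, 1; Σd² = 14
ρ = 1 − 6·14/(5·24) = 1 − 84/120 = 0.300

0.300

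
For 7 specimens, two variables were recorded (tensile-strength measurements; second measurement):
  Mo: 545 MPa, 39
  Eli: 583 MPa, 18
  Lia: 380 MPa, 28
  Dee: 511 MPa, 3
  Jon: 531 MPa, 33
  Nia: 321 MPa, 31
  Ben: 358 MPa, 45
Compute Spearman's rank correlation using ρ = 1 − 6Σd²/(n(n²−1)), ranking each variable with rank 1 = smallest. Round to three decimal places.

-0.214

Ranks of variable 1: 6, 7, 3, 4, 5, 1, 2
Ranks of variable 2: 6, 2, 3, 1, 5, 4, 7
d = r₁ − r₂: 0, 5, 0, 3, 0, -3, -5
d²: 0, 25, 0, 9, 0, 9, 25; Σd² = 68
ρ = 1 − 6·68/(7·48) = 1 − 408/336 = -0.214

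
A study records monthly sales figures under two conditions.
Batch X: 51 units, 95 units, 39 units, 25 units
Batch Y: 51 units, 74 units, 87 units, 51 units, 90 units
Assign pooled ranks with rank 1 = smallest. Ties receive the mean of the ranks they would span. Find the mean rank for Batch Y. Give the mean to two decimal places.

5.80

Sorted (ascending): 25, 39, 51, 51, 51, 74, 87, 90, 95
The 3 values of 51 occupy positions 3–5 → average rank 4.
Batch Y values → pooled ranks: 51→4, 74→6, 87→7, 51→4, 90→8
Mean rank = (4 + 6 + 7 + 4 + 8) / 5 = 5.80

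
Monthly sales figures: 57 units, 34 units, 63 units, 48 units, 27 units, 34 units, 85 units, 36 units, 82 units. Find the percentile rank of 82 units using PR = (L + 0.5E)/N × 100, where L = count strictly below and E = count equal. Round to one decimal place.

N = 9.
Strictly below 82: 7. Equal to 82: 1.
PR = (7 + 0.5·1)/9 × 100 = 83.3

83.3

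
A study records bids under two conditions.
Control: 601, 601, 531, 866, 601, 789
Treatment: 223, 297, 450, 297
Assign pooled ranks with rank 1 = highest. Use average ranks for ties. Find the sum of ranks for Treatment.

34

Sorted (descending): 866, 789, 601, 601, 601, 531, 450, 297, 297, 223
The 3 values of 601 occupy positions 3–5 → average rank 4.
The 2 values of 297 occupy positions 8–9 → average rank (8+9)/2 = 8.5.
Treatment values → pooled ranks: 223→10, 297→8.5, 450→7, 297→8.5
Rank sum = 10 + 8.5 + 7 + 8.5 = 34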